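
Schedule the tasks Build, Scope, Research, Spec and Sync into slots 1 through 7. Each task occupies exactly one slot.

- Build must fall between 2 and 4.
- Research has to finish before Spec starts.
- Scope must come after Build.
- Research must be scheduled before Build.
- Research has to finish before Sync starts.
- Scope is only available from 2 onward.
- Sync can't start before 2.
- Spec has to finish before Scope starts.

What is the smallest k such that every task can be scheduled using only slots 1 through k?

The precedence chain requires at least 3 distinct slots.
3 works (last occupied slot: 3): for example Scope=3, Spec=2, Sync=2, Research=1, Build=2.

3 slots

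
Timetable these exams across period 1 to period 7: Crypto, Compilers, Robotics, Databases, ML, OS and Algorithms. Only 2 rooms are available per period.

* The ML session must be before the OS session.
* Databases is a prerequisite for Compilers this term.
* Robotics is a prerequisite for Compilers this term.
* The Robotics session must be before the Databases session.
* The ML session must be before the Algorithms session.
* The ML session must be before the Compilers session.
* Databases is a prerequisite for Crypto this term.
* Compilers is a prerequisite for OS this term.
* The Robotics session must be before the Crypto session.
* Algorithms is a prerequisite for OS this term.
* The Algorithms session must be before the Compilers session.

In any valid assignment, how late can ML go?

Downstream work caps ML at period 4.
ML at period 4 is achievable: OS -> period 7, Crypto -> period 3, Compilers -> period 6, ML -> period 4, Algorithms -> period 5, Databases -> period 2, Robotics -> period 1.

period 4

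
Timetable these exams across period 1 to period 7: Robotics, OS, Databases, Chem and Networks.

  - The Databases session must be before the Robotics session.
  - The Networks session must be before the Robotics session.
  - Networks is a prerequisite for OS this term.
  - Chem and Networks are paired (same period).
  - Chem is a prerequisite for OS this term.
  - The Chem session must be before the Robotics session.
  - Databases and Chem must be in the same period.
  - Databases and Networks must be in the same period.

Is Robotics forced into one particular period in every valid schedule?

No

Robotics can be period 2 (e.g. OS=period 2; Chem=period 1; Databases=period 1; Networks=period 1; Robotics=period 2) or period 3 (e.g. Databases in period 1, Networks in period 1, OS in period 2, Chem in period 1, Robotics in period 3).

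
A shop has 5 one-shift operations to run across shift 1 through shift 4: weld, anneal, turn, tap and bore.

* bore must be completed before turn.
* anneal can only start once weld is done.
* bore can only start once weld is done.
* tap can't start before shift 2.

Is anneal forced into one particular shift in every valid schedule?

No

anneal can be shift 2 (e.g. weld in shift 1, tap in shift 2, bore in shift 2, turn in shift 3, anneal in shift 2) or shift 3 (e.g. tap=shift 2; anneal=shift 3; turn=shift 3; weld=shift 1; bore=shift 2).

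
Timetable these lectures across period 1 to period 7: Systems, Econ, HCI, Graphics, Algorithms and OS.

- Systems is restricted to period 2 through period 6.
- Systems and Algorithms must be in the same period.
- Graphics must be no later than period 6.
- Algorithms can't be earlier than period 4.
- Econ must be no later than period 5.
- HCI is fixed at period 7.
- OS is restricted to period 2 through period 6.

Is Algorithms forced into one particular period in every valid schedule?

No

Algorithms can be period 4 (e.g. HCI in period 7; Graphics in period 1; Systems in period 4; Econ in period 1; Algorithms in period 4; OS in period 2) or period 5 (e.g. Graphics -> period 1; Systems -> period 5; Econ -> period 1; OS -> period 2; Algorithms -> period 5; HCI -> period 7).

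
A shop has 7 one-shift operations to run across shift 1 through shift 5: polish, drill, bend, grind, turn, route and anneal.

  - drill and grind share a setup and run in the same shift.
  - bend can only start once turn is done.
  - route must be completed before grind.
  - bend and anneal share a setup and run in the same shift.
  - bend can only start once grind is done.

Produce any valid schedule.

route -> shift 1; polish -> shift 1; bend -> shift 3; grind -> shift 2; turn -> shift 1; anneal -> shift 3; drill -> shift 2

Checking: turn(shift 1) before bend(shift 3); route(shift 1) before grind(shift 2); grind(shift 2) before bend(shift 3); drill = grind = shift 2; bend = anneal = shift 3.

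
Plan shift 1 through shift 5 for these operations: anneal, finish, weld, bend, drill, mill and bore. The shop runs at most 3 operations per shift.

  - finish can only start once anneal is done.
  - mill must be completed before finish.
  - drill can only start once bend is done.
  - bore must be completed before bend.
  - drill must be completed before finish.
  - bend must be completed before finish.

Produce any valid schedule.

bore in shift 1, finish in shift 4, weld in shift 2, drill in shift 3, bend in shift 2, anneal in shift 1, mill in shift 1

Checking: anneal(shift 1) before finish(shift 4); drill(shift 3) before finish(shift 4); bore(shift 1) before bend(shift 2); bend(shift 2) before drill(shift 3); bend(shift 2) before finish(shift 4); mill(shift 1) before finish(shift 4); max 3 per shift (cap 3).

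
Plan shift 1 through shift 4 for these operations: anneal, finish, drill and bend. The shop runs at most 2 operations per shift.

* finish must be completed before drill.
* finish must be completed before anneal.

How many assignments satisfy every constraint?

50

Splitting on anneal: it can be shift 2 (11), shift 3 (18), shift 4 (21). Listing each branch's schedules as (finish, drill, bend) by shift number:
anneal=shift 2: (1,2,1) (1,2,3) (1,2,4) (1,3,1) (1,3,2) (1,3,3) (1,3,4) (1,4,1) (1,4,2) (1,4,3) (1,4,4) — 11.
anneal=shift 3: (1,2,1) (1,2,2) (1,2,3) (1,2,4) (1,3,1) (1,3,2) (1,3,4) (1,4,1) (1,4,2) (1,4,3) (1,4,4) (2,3,1) (2,3,2) (2,3,4) (2,4,1) (2,4,2) (2,4,3) (2,4,4) — 18.
anneal=shift 4: (1,2,1) (1,2,2) (1,2,3) (1,2,4) (1,3,1) (1,3,2) (1,3,3) (1,3,4) (1,4,1) (1,4,2) (1,4,3) (2,3,1) (2,3,2) (2,3,3) (2,3,4) (2,4,1) (2,4,2) (2,4,3) (3,4,1) (3,4,2) (3,4,3) — 21.
Summing: 11 + 18 + 21 = 50.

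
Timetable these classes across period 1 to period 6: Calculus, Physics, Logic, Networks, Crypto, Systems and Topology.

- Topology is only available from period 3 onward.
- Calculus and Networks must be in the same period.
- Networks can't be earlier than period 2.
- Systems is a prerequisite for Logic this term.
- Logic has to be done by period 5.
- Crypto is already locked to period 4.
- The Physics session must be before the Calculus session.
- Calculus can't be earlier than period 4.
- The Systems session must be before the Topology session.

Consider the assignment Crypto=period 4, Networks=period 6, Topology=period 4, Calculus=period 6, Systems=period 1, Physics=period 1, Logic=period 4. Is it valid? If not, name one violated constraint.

Yes

Topology is only available from period 3 onward — holds.
Calculus can't be earlier than period 4 — holds.
The Physics session must be before the Calculus session — holds.
The Systems session must be before the Topology session — holds.
Logic has to be done by period 5 — holds.
Calculus and Networks must be in the same period — holds.
Networks can't be earlier than period 2 — holds.
Crypto is already locked to period 4 — holds.
Systems is a prerequisite for Logic this term — holds.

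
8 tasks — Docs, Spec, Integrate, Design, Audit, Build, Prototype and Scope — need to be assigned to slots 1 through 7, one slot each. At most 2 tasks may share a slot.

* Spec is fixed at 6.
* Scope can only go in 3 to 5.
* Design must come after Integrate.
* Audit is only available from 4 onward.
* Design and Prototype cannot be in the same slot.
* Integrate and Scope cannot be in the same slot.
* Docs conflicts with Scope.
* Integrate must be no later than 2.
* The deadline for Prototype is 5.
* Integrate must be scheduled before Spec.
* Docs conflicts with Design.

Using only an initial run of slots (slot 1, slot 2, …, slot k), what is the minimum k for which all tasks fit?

6

The precedence chain requires at least 2 distinct slots.
With at most 2 per slot and 8 tasks, at least 4 slots are needed.
Spec can't be placed before 6, so the schedule must run through at least slot 6.
6 works (last occupied slot: 6): for example Design -> 2, Audit -> 4, Spec -> 6, Scope -> 3, Integrate -> 1, Build -> 2, Prototype -> 1, Docs -> 4.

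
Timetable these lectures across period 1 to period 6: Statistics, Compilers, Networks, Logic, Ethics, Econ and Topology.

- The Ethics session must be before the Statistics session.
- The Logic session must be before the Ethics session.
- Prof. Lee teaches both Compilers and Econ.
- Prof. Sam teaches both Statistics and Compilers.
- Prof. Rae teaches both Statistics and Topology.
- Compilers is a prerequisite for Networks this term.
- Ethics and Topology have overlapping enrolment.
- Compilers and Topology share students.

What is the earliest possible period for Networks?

Precedence pushes Networks to at least period 2.
Networks at period 2 is achievable: Econ=period 2; Statistics=period 3; Topology=period 4; Logic=period 1; Ethics=period 2; Networks=period 2; Compilers=period 1.

period 2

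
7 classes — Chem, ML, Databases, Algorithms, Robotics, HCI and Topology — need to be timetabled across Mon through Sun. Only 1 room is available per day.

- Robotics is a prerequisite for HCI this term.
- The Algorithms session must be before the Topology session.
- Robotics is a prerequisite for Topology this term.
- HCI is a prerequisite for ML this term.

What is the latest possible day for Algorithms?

Downstream work caps Algorithms at Sat.
Algorithms at Sat is achievable: ML=Wed; Chem=Thu; Databases=Fri; Topology=Sun; Robotics=Mon; HCI=Tue; Algorithms=Sat.

Sat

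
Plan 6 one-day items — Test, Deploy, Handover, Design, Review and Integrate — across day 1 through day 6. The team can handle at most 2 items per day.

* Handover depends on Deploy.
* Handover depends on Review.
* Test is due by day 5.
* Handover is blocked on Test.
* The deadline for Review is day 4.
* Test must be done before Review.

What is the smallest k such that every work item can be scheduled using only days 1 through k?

The precedence chain requires at least 3 distinct days.
With at most 2 per day and 6 work items, at least 3 days are needed.
3 works (last occupied day: day 3): for example Deploy -> day 1; Integrate -> day 3; Review -> day 2; Handover -> day 3; Test -> day 1; Design -> day 2.

3 days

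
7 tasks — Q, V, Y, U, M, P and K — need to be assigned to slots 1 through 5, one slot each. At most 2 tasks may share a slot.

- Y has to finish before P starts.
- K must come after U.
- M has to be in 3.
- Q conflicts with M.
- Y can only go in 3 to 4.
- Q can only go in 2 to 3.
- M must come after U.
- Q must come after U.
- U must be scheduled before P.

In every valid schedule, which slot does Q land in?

2

Q's window is 2–3.
M is fixed at 3, and Q can't share a slot with M.
So Q must be 2.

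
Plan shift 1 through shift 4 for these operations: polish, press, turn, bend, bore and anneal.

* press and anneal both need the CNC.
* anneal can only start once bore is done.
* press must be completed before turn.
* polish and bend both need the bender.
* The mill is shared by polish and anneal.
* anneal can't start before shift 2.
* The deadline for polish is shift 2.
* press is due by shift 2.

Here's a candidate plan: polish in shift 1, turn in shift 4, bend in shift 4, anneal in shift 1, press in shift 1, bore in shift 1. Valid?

Invalid. press and anneal both need the CNC.

The deadline for polish is shift 2 — holds.
press and anneal both need the CNC — violated.
anneal can't start before shift 2 — violated.
press is due by shift 2 — holds.
press must be completed before turn — holds.
polish and bend both need the bender — holds.
The mill is shared by polish and anneal — violated.
anneal can only start once bore is done — violated.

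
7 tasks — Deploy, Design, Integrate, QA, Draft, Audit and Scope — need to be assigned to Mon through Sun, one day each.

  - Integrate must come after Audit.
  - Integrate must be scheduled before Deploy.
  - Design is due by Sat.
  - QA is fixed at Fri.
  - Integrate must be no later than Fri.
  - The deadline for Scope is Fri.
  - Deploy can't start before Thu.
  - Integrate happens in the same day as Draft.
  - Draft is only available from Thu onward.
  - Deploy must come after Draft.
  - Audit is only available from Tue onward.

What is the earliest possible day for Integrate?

Thu

Integrate must be in the same day as Draft, which can't be before Thu, so Integrate is at least Thu; Integrate's own window allows nothing later than Fri.
Integrate at Thu is achievable: Scope in Mon, Audit in Tue, Draft in Thu, Integrate in Thu, QA in Fri, Design in Mon, Deploy in Fri.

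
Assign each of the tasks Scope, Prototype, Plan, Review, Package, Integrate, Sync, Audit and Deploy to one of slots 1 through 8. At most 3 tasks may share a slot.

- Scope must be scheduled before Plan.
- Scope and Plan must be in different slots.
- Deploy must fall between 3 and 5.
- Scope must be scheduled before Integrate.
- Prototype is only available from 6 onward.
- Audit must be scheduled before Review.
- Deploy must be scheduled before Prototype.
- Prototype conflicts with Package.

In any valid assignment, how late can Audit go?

Downstream work caps Audit at 7.
Audit at 7 is achievable: Scope=1; Deploy=3; Package=1; Integrate=2; Sync=1; Review=8; Audit=7; Plan=2; Prototype=6.

7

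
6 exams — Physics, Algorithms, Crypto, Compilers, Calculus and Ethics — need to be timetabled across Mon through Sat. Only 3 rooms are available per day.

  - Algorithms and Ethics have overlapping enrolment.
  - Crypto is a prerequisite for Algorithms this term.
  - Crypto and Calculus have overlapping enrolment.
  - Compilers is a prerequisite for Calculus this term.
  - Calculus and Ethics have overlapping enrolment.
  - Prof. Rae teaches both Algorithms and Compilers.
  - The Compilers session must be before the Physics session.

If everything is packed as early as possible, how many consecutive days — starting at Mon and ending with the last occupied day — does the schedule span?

2 days

The precedence chain requires at least 2 distinct days.
With at most 3 per day and 6 exams, at least 2 days are needed.
2 works (last occupied day: Tue): for example Calculus -> Tue, Physics -> Tue, Ethics -> Mon, Algorithms -> Tue, Compilers -> Mon, Crypto -> Mon.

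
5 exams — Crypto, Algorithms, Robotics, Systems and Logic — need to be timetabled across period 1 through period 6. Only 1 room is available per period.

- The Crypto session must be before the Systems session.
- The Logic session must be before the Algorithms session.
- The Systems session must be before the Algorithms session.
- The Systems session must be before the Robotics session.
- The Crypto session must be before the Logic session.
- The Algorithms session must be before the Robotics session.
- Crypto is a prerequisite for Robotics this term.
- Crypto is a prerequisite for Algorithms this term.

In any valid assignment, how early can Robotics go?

period 5

Precedence pushes Robotics to at least period 4.
Robotics at period 5 is achievable: Logic=period 3, Robotics=period 5, Crypto=period 1, Algorithms=period 4, Systems=period 2.
Nothing earlier works — the capacity limit rule out every period before period 5.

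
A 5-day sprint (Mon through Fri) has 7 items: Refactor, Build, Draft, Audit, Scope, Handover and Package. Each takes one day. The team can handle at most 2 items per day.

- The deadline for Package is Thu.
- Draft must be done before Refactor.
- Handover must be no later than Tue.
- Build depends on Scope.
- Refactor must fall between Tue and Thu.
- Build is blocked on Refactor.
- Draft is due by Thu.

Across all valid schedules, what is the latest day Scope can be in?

Downstream work caps Scope at Thu.
Scope at Thu is achievable: Audit in Wed; Draft in Mon; Refactor in Tue; Scope in Thu; Handover in Mon; Package in Tue; Build in Fri.

Thu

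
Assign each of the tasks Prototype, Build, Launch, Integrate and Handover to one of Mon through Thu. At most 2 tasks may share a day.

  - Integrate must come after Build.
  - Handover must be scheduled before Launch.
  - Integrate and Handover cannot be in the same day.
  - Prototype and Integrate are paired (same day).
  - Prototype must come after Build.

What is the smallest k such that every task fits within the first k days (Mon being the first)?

The precedence chain requires at least 2 distinct days.
With at most 2 per day and 5 tasks, at least 3 days are needed.
3 works (last occupied day: Wed): for example Build=Mon; Integrate=Tue; Launch=Wed; Handover=Mon; Prototype=Tue.

3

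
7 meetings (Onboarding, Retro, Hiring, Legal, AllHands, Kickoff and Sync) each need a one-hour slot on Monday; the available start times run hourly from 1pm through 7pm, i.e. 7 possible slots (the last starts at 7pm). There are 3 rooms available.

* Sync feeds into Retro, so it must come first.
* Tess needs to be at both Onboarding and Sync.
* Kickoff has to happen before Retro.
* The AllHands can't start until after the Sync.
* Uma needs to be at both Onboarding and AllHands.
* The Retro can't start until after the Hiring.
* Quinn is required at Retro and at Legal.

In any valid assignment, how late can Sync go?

6pm

Downstream work caps Sync at 6pm.
Sync at 6pm is achievable: Retro in 7pm, Hiring in 1pm, Sync in 6pm, Kickoff in 1pm, Legal in 2pm, AllHands in 7pm, Onboarding in 1pm.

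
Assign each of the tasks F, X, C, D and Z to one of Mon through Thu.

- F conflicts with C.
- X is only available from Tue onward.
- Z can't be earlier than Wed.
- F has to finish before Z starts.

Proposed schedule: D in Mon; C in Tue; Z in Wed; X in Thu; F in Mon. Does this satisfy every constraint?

Yes, all constraints hold

F has to finish before Z starts — holds.
X is only available from Tue onward — holds.
F conflicts with C — holds.
Z can't be earlier than Wed — holds.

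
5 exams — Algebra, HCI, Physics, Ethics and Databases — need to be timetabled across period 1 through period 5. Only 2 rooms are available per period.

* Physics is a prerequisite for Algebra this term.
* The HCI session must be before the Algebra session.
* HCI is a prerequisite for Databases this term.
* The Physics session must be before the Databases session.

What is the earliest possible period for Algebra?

period 2

Precedence pushes Algebra to at least period 2.
Algebra at period 2 is achievable: HCI in period 1, Databases in period 2, Physics in period 1, Algebra in period 2, Ethics in period 3.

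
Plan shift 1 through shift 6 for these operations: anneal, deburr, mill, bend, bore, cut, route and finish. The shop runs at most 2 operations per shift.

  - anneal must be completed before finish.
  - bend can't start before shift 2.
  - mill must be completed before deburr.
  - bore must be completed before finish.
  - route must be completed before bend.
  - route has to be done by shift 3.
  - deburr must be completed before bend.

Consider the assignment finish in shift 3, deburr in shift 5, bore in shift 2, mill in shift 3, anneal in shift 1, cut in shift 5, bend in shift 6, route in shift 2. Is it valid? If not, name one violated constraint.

Yes

bore must be completed before finish — holds.
deburr must be completed before bend — holds.
route has to be done by shift 3 — holds.
The shop runs at most 2 operations per shift — holds.
mill must be completed before deburr — holds.
bend can't start before shift 2 — holds.
route must be completed before bend — holds.
anneal must be completed before finish — holds.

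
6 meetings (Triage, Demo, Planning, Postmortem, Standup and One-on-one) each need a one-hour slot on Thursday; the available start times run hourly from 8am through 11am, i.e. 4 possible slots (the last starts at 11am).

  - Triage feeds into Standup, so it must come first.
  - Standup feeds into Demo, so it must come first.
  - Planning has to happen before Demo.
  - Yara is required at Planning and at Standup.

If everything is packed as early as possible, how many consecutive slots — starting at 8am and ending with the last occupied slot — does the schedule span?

The precedence chain requires at least 3 distinct slots.
3 works (last occupied slot: 10am): for example Standup in 9am, Triage in 8am, Planning in 8am, Postmortem in 8am, One-on-one in 8am, Demo in 10am.

3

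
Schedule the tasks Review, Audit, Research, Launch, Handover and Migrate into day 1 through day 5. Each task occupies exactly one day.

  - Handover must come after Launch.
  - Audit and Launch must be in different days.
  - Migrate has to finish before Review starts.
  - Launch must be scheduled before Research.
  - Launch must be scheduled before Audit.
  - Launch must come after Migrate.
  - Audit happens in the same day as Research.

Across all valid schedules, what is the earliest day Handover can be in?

Precedence pushes Handover to at least day 3.
Handover at day 3 is achievable: Audit -> day 3; Review -> day 2; Handover -> day 3; Migrate -> day 1; Research -> day 3; Launch -> day 2.

day 3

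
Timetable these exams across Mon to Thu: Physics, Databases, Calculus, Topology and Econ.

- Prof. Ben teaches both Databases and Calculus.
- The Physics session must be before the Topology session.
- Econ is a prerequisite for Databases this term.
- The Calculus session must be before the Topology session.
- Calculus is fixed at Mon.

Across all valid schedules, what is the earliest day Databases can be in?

Tue

Precedence pushes Databases to at least Tue.
Databases at Tue is achievable: Calculus=Mon; Econ=Mon; Physics=Mon; Topology=Tue; Databases=Tue.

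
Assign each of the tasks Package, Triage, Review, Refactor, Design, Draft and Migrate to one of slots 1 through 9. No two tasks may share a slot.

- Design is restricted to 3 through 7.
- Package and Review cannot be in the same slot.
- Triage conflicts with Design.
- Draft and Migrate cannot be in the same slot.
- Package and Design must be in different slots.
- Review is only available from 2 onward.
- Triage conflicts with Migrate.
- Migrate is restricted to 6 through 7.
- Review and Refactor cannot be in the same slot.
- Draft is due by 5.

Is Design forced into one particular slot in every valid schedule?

Design can be 3 (e.g. Triage=5; Design=3; Migrate=6; Review=2; Draft=1; Package=4; Refactor=7) or 4 (e.g. Design -> 4; Review -> 2; Draft -> 1; Triage -> 5; Migrate -> 6; Package -> 3; Refactor -> 7).

No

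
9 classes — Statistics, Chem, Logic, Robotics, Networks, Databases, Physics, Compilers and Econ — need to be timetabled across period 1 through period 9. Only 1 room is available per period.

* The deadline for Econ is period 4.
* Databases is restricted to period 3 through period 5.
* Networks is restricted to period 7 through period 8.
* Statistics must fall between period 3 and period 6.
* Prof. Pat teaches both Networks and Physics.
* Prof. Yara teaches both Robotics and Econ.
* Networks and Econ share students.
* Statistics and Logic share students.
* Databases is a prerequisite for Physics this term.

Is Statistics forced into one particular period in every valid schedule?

Statistics can be period 3 (e.g. Robotics -> period 8, Databases -> period 4, Econ -> period 1, Physics -> period 5, Chem -> period 2, Compilers -> period 9, Logic -> period 6, Statistics -> period 3, Networks -> period 7) or period 4 (e.g. Chem -> period 2, Econ -> period 1, Logic -> period 6, Compilers -> period 9, Databases -> period 3, Statistics -> period 4, Physics -> period 5, Networks -> period 7, Robotics -> period 8).

No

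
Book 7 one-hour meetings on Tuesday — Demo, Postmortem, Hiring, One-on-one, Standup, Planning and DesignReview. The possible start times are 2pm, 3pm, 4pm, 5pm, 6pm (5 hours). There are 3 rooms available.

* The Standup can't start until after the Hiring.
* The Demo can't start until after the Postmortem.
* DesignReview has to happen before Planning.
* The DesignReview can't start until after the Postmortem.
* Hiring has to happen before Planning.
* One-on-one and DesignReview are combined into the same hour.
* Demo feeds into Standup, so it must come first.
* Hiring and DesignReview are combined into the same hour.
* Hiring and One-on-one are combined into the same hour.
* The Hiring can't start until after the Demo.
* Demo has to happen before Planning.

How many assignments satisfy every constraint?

7

Splitting on Demo: it can be 3pm (5), 4pm (2). Listing each branch's schedules as (Postmortem, Hiring, One-on-one, Standup, Planning, DesignReview):
Demo=3pm: (2pm,4pm,4pm,5pm,5pm,4pm) (2pm,4pm,4pm,5pm,6pm,4pm) (2pm,4pm,4pm,6pm,5pm,4pm) (2pm,4pm,4pm,6pm,6pm,4pm) (2pm,5pm,5pm,6pm,6pm,5pm) — 5.
Demo=4pm: (2pm,5pm,5pm,6pm,6pm,5pm) (3pm,5pm,5pm,6pm,6pm,5pm) — 2.
Summing: 5 + 2 = 7.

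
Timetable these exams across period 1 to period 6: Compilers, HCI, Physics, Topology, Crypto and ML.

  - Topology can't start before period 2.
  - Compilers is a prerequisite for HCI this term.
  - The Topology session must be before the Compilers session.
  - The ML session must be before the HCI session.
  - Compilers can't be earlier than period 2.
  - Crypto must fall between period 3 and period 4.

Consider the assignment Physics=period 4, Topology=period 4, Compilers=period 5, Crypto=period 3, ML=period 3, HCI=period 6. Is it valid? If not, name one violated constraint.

Crypto must fall between period 3 and period 4 — holds.
Topology can't start before period 2 — holds.
Compilers is a prerequisite for HCI this term — holds.
The ML session must be before the HCI session — holds.
The Topology session must be before the Compilers session — holds.
Compilers can't be earlier than period 2 — holds.

Yes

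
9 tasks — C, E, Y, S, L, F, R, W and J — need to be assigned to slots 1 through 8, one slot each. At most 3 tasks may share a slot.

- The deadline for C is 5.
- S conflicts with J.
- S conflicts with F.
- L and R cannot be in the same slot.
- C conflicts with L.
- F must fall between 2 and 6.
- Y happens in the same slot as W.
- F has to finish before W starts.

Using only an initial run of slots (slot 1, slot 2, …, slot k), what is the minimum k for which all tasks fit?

The precedence chain requires at least 2 distinct slots.
With at most 3 per slot and 9 tasks, at least 3 slots are needed.
Propagating the time windows through the other constraints, Y can't land before 3, so the schedule must run through at least slot 3.
3 works (last occupied slot: 3): for example R=3; S=1; C=1; J=2; L=2; F=2; Y=3; E=1; W=3.

3 slots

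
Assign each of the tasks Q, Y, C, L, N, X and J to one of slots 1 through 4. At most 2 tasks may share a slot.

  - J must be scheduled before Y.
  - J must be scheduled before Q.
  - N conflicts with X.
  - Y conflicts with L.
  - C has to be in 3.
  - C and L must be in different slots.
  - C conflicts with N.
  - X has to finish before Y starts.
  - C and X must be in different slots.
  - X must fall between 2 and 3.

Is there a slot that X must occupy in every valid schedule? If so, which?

2

X's window is 2–3.
C is fixed at 3, and X can't share a slot with C.
So X must be 2.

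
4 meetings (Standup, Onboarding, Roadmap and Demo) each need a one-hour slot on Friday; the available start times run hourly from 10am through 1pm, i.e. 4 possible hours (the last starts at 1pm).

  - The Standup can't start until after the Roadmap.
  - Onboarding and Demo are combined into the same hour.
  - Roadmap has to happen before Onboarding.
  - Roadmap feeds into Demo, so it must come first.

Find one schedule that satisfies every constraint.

Roadmap in 10am, Onboarding in 11am, Standup in 11am, Demo in 11am

Checking: Roadmap(10am) before Onboarding(11am); Roadmap(10am) before Standup(11am); Roadmap(10am) before Demo(11am); Onboarding = Demo = 11am.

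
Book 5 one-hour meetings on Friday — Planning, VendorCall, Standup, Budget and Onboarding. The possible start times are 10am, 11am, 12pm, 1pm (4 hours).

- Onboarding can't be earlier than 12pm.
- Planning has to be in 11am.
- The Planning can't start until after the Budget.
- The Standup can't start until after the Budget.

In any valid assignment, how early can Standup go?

Precedence pushes Standup to at least 11am.
Standup at 11am is achievable: Standup -> 11am; Planning -> 11am; Onboarding -> 12pm; VendorCall -> 10am; Budget -> 10am.

11am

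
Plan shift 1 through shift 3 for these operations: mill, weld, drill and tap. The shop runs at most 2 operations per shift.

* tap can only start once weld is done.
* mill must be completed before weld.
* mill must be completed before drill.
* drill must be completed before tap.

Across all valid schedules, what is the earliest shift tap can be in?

Precedence pushes tap to at least shift 3.
tap at shift 3 is achievable: drill in shift 2, mill in shift 1, weld in shift 2, tap in shift 3.

shift 3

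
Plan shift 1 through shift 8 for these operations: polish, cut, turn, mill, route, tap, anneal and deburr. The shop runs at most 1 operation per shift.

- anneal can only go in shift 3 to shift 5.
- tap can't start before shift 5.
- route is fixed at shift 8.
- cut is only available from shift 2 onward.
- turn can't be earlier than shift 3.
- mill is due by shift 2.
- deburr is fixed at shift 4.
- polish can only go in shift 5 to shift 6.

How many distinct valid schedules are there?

Splitting on polish: it can be shift 5 (2), shift 6 (3). Listing each branch's schedules as (cut, turn, mill, route, tap, anneal, deburr) by shift number:
polish=shift 5: (2,6,1,8,7,3,4) (2,7,1,8,6,3,4) — 2.
polish=shift 6: (2,3,1,8,7,5,4) (2,5,1,8,7,3,4) (2,7,1,8,5,3,4) — 3.
Summing: 2 + 3 = 5.

5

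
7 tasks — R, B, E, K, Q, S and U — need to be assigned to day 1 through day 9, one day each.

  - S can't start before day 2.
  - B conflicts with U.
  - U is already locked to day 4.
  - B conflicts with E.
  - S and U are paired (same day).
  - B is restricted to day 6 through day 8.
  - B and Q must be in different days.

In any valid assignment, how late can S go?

day 4

S is available from day 2; S must be in the same day as U, which can't be before day 4, so S is at least day 4; S must be in the same day as U, which can't be after day 4, so S is at most day 4.
S at day 4 is achievable: R in day 1; S in day 4; B in day 6; K in day 1; Q in day 1; U in day 4; E in day 1.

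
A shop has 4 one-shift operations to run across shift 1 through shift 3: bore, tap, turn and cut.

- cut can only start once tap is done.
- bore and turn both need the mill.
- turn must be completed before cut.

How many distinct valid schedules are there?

Splitting on bore: it can be shift 1 (2), shift 2 (3), shift 3 (5). Listing each branch's schedules as (tap, turn, cut) by shift number:
bore=shift 1: (1,2,3) (2,2,3) — 2.
bore=shift 2: (1,1,2) (1,1,3) (2,1,3) — 3.
bore=shift 3: (1,1,2) (1,1,3) (1,2,3) (2,1,3) (2,2,3) — 5.
Summing: 2 + 3 + 5 = 10.

10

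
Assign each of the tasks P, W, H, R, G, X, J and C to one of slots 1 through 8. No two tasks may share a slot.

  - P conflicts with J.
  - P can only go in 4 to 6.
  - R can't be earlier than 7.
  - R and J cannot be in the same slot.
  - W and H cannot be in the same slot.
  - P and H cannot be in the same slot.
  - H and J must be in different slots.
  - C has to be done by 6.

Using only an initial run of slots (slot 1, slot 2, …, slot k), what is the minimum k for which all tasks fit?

8 slots

With at most 1 per slot and 8 tasks, at least 8 slots are needed.
R can't be placed before 7, so the schedule must run through at least slot 7.
8 works (last occupied slot: 8): for example G in 5, W in 2, C in 1, H in 3, P in 4, J in 8, R in 7, X in 6.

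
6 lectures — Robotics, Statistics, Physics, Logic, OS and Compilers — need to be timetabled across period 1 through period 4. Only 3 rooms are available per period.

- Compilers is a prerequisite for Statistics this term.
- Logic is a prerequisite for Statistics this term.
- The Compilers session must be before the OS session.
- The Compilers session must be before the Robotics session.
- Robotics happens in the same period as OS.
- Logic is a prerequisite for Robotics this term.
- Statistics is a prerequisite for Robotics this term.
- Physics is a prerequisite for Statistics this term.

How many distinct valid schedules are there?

10

Splitting on Robotics: it can be period 3 (1), period 4 (9). Listing each branch's schedules as (Statistics, Physics, Logic, OS, Compilers) by period number:
Robotics=period 3: (2,1,1,3,1) — 1.
Robotics=period 4: (2,1,1,4,1) (3,1,1,4,1) (3,1,1,4,2) (3,1,2,4,1) (3,1,2,4,2) (3,2,1,4,1) (3,2,1,4,2) (3,2,2,4,1) (3,2,2,4,2) — 9.
Summing: 1 + 9 = 10.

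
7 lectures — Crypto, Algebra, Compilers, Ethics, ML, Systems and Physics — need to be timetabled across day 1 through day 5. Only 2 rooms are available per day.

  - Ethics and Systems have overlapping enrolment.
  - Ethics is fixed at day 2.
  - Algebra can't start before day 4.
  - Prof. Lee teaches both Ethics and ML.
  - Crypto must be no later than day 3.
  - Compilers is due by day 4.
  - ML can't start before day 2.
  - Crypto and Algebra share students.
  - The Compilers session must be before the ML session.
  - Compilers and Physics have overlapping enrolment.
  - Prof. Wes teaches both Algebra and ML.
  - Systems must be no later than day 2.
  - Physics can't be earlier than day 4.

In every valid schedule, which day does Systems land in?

Systems's window is day 1–day 2.
Ethics is fixed at day 2, and Systems can't share a day with Ethics.
So Systems must be day 1.

day 1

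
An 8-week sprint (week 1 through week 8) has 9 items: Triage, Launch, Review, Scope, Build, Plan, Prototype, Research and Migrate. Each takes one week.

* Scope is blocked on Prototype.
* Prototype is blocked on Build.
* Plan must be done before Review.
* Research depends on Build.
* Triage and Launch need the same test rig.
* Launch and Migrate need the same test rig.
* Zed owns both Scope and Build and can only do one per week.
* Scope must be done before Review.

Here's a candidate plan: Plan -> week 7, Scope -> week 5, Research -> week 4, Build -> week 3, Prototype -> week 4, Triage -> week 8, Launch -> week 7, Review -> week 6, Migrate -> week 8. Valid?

Scope must be done before Review — holds.
Zed owns both Scope and Build and can only do one per week — holds.
Launch and Migrate need the same test rig — holds.
Research depends on Build — holds.
Triage and Launch need the same test rig — holds.
Prototype is blocked on Build — holds.
Scope is blocked on Prototype — holds.
Plan must be done before Review — violated.

No. Plan must be done before Review is not satisfied.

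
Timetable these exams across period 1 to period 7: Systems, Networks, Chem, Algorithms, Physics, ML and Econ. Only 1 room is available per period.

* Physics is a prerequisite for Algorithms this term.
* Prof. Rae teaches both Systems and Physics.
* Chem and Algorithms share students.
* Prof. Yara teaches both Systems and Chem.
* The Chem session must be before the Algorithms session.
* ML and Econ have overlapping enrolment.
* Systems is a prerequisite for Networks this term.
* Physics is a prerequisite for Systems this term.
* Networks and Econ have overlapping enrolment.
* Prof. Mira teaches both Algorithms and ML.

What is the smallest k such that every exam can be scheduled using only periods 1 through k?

7 periods

The precedence chain requires at least 3 distinct periods.
With at most 1 per period and 7 exams, at least 7 periods are needed.
7 works (last occupied period: period 7): for example ML -> period 6, Chem -> period 3, Econ -> period 7, Algorithms -> period 4, Physics -> period 1, Networks -> period 5, Systems -> period 2.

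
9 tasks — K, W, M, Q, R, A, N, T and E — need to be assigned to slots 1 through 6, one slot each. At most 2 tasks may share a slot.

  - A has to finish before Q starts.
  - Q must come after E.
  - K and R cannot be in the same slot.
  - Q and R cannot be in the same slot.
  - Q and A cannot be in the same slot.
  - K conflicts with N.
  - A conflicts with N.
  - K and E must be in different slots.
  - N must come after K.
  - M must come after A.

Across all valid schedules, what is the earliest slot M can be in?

2

Precedence pushes M to at least 2.
M at 2 is achievable: E=1; M=2; N=4; A=1; R=4; Q=2; K=3; W=3; T=5.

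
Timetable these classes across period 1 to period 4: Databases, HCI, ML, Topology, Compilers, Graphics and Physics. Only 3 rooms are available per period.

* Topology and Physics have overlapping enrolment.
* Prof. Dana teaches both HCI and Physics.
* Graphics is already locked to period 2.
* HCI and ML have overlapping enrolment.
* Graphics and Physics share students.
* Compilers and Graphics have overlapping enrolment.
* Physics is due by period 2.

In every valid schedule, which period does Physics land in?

Physics's window is period 1–period 2.
Graphics is fixed at period 2, and Physics can't share a period with Graphics.
So Physics must be period 1.

period 1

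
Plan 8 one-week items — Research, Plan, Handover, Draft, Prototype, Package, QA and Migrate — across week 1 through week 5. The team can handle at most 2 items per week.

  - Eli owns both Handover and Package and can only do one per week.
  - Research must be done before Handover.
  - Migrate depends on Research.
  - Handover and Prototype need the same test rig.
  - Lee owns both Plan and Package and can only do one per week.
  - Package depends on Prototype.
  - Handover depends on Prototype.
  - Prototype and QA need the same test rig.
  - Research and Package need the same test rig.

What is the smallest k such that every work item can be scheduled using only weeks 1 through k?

4 weeks

The precedence chain requires at least 2 distinct weeks.
With at most 2 per week and 8 work items, at least 4 weeks are needed.
4 works (last occupied week: week 4): for example Migrate=week 2; QA=week 4; Draft=week 3; Prototype=week 1; Handover=week 2; Research=week 1; Package=week 3; Plan=week 4.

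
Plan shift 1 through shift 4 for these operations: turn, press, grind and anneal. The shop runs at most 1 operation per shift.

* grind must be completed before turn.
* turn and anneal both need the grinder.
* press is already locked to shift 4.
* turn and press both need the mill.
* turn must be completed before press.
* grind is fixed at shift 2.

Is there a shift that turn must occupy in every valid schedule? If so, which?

grind is fixed at shift 2 and must come before turn, so turn is at least shift 3.
press is fixed at shift 4 and must come after turn, so turn is at most shift 3.
So turn must be shift 3.

shift 3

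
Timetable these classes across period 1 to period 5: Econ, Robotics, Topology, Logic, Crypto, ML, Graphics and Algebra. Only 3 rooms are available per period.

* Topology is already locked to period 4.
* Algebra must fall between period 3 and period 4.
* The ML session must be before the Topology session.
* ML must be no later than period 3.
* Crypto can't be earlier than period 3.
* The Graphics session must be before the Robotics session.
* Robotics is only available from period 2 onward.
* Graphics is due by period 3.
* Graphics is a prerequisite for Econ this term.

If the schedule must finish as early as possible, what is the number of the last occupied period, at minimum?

The precedence chain requires at least 2 distinct periods.
With at most 3 per period and 8 classes, at least 3 periods are needed.
Topology can't be placed before period 4, so the schedule must run through at least period 4.
4 works (last occupied period: period 4): for example Topology in period 4, Robotics in period 2, Graphics in period 1, Crypto in period 3, Logic in period 1, Algebra in period 3, ML in period 1, Econ in period 2.

period 4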